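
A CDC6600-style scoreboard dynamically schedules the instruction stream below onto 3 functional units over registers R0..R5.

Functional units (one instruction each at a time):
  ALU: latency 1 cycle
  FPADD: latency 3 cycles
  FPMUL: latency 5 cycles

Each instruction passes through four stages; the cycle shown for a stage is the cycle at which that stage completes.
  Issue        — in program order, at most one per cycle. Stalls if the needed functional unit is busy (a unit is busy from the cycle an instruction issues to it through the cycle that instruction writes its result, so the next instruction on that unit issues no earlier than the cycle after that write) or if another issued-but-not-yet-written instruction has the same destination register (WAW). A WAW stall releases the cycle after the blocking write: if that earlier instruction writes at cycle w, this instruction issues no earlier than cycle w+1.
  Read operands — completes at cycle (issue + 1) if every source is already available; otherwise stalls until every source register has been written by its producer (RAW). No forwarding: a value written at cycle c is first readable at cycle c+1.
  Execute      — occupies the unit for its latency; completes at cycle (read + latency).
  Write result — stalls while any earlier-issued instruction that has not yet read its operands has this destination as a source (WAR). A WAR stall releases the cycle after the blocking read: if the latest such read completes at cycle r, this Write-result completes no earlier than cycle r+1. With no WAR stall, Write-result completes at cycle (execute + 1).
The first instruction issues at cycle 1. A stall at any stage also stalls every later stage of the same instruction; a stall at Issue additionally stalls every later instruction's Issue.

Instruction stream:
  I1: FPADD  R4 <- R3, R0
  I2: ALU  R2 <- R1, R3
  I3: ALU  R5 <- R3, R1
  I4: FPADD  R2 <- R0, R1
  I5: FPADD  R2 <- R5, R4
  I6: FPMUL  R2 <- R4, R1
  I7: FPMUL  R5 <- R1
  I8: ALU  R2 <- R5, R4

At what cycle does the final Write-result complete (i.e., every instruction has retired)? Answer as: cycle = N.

cycle = 37

I1: IS=1 RO=2 EX=5 WR=6
I2: IS=2 RO=3 EX=4 WR=5
I3: IS=6 RO=7 EX=8 WR=9  [struct: ALU busy until I2 writes@5]
I4: IS=7 RO=8 EX=11 WR=12
I5: IS=13 RO=14 EX=17 WR=18  [struct: FPADD busy until I4 writes@12]
I6: IS=19 RO=20 EX=25 WR=26  [WAW R2: wait I5 write@18]
I7: IS=27 RO=28 EX=33 WR=34  [struct: FPMUL busy until I6 writes@26]
I8: IS=28 RO=35 EX=36 WR=37  [RAW R5: wait I7 write@34]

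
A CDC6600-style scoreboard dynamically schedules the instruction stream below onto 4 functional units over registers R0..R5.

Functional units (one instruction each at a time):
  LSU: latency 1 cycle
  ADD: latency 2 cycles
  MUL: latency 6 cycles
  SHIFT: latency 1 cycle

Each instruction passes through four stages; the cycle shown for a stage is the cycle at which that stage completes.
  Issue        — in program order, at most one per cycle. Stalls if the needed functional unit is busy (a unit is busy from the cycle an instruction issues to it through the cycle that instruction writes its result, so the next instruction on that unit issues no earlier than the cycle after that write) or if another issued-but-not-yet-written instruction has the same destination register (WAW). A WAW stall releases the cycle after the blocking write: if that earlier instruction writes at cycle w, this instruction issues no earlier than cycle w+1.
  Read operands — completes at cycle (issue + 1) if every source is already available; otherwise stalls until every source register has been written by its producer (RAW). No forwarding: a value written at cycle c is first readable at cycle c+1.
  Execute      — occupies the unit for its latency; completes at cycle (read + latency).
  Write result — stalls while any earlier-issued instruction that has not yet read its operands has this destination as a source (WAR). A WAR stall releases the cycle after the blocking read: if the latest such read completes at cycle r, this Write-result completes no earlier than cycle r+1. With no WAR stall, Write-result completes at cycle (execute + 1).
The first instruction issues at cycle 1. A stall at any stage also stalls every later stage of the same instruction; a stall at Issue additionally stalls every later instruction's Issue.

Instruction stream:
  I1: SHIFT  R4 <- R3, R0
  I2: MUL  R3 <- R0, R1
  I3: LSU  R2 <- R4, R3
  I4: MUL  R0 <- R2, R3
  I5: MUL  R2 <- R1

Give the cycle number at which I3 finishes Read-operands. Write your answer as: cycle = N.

[I1] 1/2/3/4
[I2] 2/3/9/10
[I3] 3/11/12/13  (RAW R3: wait I2 write@10)
[I4] 11/14/20/21  (struct: MUL busy until I2 writes@10; RAW R2: wait I3 write@13)
[I5] 22/23/29/30  (struct: MUL busy until I4 writes@21)

cycle = 11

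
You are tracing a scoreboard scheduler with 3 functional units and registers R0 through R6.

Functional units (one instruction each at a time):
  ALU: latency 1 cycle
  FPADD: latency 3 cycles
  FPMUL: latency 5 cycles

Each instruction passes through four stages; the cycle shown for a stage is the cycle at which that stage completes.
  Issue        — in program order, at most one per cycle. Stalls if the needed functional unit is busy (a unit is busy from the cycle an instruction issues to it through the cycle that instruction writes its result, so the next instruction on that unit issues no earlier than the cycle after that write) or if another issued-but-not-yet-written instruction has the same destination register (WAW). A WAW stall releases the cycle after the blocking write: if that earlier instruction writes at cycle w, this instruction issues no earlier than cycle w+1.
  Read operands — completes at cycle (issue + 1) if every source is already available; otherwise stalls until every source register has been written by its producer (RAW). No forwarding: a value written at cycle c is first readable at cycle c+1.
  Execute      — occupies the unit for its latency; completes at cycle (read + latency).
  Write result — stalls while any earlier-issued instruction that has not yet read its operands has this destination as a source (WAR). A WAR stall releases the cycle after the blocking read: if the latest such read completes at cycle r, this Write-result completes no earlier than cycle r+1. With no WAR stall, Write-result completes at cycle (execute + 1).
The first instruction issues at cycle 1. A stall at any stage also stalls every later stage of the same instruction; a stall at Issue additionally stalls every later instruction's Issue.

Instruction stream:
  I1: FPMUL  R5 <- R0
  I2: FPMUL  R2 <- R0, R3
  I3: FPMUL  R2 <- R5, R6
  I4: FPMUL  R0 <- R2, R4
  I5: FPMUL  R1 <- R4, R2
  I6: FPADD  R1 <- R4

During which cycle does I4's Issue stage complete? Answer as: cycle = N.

I1: IS=1 RO=2 EX=7 WR=8
I2: IS=9 RO=10 EX=15 WR=16  [struct: FPMUL busy until I1 writes@8]
I3: IS=17 RO=18 EX=23 WR=24  [struct: FPMUL busy until I2 writes@16]
I4: IS=25 RO=26 EX=31 WR=32  [struct: FPMUL busy until I3 writes@24]
I5: IS=33 RO=34 EX=39 WR=40  [struct: FPMUL busy until I4 writes@32]
I6: IS=41 RO=42 EX=45 WR=46  [WAW R1: wait I5 write@40]

cycle = 25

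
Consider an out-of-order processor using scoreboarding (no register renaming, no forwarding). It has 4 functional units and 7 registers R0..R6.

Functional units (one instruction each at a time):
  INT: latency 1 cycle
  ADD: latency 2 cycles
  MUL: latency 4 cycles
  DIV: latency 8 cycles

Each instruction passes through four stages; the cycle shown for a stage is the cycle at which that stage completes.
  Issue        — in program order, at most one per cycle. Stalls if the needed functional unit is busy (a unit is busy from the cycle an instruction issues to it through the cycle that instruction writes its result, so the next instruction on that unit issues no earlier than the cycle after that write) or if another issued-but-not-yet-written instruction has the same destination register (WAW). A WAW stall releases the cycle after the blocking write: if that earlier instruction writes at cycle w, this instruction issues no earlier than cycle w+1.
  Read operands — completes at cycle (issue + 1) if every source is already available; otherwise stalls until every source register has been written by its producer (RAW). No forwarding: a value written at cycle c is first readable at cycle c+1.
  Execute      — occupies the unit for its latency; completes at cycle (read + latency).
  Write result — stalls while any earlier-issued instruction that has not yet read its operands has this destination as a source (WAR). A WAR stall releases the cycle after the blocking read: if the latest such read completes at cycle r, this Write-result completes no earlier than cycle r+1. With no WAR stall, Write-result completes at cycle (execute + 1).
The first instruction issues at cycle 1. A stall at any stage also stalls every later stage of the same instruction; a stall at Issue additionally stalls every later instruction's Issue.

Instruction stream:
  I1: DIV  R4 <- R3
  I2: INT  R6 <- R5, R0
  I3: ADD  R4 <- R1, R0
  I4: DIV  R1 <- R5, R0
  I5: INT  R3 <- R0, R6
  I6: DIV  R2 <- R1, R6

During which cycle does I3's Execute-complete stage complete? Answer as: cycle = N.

c1: I1→DIV
c2: I1 RO | I2→INT
c3: I2 RO
c4: I2 EX
c5: I2 WR R6
c10: I1 EX
c11: I1 WR R4
c12: I3→ADD
c13: I3 RO | I4→DIV
c14: I4 RO | I5→INT
c15: I3 EX | I5 RO
c16: I3 WR R4 | I5 EX
c17: I5 WR R3
c22: I4 EX
c23: I4 WR R1
c24: I6→DIV
c25: I6 RO
c33: I6 EX
c34: I6 WR R2

cycle = 15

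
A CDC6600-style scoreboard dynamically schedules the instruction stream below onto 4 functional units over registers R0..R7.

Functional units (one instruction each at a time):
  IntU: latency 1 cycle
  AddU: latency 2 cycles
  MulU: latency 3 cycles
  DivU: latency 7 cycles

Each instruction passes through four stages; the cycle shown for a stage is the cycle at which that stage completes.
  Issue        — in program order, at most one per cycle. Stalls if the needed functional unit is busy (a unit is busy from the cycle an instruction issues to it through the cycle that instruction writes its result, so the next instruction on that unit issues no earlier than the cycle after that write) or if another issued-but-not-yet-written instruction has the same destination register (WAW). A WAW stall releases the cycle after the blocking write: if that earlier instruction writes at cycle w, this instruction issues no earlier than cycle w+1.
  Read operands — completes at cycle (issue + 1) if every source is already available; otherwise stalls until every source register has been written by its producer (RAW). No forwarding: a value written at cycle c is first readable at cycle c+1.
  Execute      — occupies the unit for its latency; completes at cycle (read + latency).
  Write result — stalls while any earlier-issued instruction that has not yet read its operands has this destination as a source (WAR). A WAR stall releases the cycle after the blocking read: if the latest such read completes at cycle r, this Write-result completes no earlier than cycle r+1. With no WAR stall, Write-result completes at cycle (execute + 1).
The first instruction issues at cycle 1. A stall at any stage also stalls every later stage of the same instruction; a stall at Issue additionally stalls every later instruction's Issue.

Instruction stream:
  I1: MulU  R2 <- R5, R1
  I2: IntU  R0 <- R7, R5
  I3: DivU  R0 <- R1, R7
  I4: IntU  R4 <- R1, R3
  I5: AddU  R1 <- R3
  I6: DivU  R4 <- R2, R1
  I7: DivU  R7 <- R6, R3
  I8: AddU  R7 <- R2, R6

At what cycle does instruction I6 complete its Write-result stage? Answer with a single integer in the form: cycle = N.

1) issue 1, read 2, done 5, write 6
2) issue 2, read 3, done 4, write 5
3) issue 6, read 7, done 14, write 15  <WAW R0: wait I2 write@5>
4) issue 7, read 8, done 9, write 10
5) issue 8, read 9, done 11, write 12
6) issue 16, read 17, done 24, write 25  <struct: DivU busy until I3 writes@15>
7) issue 26, read 27, done 34, write 35  <struct: DivU busy until I6 writes@25>
8) issue 36, read 37, done 39, write 40  <WAW R7: wait I7 write@35>

cycle = 25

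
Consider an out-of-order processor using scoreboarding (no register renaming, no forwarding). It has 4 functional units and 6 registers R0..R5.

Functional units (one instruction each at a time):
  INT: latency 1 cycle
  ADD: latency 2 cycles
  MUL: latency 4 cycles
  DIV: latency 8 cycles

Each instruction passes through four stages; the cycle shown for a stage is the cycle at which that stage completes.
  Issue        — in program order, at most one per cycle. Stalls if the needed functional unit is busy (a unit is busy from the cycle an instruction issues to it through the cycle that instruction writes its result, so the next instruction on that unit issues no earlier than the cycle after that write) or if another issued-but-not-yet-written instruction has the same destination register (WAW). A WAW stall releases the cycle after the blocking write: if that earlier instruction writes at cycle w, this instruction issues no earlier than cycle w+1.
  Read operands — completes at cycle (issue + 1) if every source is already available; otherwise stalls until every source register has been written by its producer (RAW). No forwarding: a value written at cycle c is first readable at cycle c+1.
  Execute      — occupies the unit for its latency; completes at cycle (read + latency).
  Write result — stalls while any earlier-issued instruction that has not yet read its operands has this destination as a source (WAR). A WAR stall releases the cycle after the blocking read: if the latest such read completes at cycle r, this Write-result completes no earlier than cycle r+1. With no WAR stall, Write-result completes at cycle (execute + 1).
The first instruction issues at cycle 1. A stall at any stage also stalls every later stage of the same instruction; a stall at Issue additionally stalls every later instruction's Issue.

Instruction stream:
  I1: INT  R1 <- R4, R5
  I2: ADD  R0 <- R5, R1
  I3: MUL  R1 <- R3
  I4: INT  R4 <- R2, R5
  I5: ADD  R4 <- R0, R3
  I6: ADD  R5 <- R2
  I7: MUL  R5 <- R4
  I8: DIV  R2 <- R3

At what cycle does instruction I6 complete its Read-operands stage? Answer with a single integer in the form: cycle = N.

I1: IS=1 RO=2 EX=3 WR=4
I2: IS=2 RO=5 EX=7 WR=8  [RAW R1: wait I1 write@4]
I3: IS=5 RO=6 EX=10 WR=11  [WAW R1: wait I1 write@4]
I4: IS=6 RO=7 EX=8 WR=9
I5: IS=10 RO=11 EX=13 WR=14  [WAW R4: wait I4 write@9]
I6: IS=15 RO=16 EX=18 WR=19  [struct: ADD busy until I5 writes@14]
I7: IS=20 RO=21 EX=25 WR=26  [WAW R5: wait I6 write@19]
I8: IS=21 RO=22 EX=30 WR=31

cycle = 16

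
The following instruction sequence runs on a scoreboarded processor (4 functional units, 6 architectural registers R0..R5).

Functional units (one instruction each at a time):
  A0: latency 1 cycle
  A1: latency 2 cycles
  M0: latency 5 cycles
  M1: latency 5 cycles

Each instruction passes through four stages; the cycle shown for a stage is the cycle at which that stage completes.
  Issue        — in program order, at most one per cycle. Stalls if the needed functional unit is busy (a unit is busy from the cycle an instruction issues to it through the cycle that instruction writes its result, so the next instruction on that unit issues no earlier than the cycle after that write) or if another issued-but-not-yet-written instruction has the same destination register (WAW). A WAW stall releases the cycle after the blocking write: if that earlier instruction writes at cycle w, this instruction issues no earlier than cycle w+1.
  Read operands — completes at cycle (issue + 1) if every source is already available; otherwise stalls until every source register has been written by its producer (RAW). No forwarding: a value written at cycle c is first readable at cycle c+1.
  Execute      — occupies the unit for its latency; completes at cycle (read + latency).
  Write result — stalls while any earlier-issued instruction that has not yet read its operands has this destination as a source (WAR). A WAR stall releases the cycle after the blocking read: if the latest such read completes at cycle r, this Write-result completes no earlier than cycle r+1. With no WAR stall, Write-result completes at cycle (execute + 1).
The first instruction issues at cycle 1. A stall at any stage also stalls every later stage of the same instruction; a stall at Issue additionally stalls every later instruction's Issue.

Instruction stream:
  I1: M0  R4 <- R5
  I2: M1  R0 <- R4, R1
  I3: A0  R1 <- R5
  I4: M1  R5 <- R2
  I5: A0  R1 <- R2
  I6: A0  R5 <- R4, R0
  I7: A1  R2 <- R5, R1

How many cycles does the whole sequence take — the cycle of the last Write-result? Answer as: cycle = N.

t=1  issue I1 (M0)
t=2  I1 read-ops; issue I2 (M1)
t=3  issue I3 (A0)
t=4  I3 read-ops
t=5  I3 finished on A0
t=7  I1 finished on M0
t=8  I1→R4
t=9  I2 read-ops
t=10  I3→R1
t=14  I2 finished on M1
t=15  I2→R0
t=16  issue I4 (M1)
t=17  I4 read-ops; issue I5 (A0)
t=18  I5 read-ops
t=19  I5 finished on A0
t=20  I5→R1
t=22  I4 finished on M1
t=23  I4→R5
t=24  issue I6 (A0)
t=25  I6 read-ops; issue I7 (A1)
t=26  I6 finished on A0
t=27  I6→R5
t=28  I7 read-ops
t=30  I7 finished on A1
t=31  I7→R2

cycle = 31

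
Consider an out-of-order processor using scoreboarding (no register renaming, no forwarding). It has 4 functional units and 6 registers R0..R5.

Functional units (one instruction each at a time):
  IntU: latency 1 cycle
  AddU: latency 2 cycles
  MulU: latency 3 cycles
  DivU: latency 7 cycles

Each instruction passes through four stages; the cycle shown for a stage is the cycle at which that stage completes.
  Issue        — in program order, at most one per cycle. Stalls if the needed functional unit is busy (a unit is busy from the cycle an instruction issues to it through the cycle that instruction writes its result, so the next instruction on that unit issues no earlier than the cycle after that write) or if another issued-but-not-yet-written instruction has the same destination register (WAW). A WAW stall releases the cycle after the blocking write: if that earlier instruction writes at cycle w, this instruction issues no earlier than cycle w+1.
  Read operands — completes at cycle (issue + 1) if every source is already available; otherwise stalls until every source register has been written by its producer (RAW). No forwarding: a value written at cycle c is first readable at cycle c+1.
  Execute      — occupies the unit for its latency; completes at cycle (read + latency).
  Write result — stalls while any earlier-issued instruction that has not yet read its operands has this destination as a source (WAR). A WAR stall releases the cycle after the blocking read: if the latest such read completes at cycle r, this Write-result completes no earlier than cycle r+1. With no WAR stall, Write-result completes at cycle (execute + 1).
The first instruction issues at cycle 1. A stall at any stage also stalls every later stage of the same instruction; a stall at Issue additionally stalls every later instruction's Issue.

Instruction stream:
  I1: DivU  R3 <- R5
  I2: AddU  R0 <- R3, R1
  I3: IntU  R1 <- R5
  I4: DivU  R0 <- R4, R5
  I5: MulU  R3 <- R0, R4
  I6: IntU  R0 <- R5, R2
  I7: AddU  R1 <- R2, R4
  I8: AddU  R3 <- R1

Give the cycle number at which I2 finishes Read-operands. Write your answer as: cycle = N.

  I1 | 1 | 2 | 9 | 10
  I2 | 2 | 11 | 13 | 14   RAW R3: wait I1 write@10
  I3 | 3 | 4 | 5 | 12   WAR R1: wait I2 read@11
  I4 | 15 | 16 | 23 | 24   WAW R0: wait I2 write@14
  I5 | 16 | 25 | 28 | 29   RAW R0: wait I4 write@24
  I6 | 25 | 26 | 27 | 28   WAW R0: wait I4 write@24
  I7 | 26 | 27 | 29 | 30
  I8 | 31 | 32 | 34 | 35   struct: AddU busy until I7 writes@30

cycle = 11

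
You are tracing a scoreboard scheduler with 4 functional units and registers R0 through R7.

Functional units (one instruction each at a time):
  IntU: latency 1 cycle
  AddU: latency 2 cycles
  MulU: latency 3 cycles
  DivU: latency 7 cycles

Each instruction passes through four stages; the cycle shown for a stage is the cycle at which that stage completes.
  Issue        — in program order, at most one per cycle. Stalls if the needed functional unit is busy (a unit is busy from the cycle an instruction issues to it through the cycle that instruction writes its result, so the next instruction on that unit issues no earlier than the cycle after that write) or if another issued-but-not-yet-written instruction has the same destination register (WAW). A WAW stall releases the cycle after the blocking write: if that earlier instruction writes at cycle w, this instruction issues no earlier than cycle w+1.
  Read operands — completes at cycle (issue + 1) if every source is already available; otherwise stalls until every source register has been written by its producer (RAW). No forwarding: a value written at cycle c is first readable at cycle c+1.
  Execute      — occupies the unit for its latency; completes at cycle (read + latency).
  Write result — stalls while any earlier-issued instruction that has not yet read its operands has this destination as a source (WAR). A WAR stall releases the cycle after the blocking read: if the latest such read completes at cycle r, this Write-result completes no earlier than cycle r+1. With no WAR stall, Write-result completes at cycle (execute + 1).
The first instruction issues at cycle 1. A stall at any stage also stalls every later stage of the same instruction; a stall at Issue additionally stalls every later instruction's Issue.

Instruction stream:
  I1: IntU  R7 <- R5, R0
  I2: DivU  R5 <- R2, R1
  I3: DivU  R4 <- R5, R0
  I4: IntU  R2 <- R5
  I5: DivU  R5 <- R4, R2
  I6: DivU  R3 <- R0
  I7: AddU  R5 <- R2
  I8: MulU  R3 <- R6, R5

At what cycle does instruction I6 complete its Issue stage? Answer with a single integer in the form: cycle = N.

I1: IS=1 RO=2 EX=3 WR=4
I2: IS=2 RO=3 EX=10 WR=11
I3: IS=12 RO=13 EX=20 WR=21  [struct: DivU busy until I2 writes@11]
I4: IS=13 RO=14 EX=15 WR=16
I5: IS=22 RO=23 EX=30 WR=31  [struct: DivU busy until I3 writes@21]
I6: IS=32 RO=33 EX=40 WR=41  [struct: DivU busy until I5 writes@31]
I7: IS=33 RO=34 EX=36 WR=37
I8: IS=42 RO=43 EX=46 WR=47  [WAW R3: wait I6 write@41]

cycle = 32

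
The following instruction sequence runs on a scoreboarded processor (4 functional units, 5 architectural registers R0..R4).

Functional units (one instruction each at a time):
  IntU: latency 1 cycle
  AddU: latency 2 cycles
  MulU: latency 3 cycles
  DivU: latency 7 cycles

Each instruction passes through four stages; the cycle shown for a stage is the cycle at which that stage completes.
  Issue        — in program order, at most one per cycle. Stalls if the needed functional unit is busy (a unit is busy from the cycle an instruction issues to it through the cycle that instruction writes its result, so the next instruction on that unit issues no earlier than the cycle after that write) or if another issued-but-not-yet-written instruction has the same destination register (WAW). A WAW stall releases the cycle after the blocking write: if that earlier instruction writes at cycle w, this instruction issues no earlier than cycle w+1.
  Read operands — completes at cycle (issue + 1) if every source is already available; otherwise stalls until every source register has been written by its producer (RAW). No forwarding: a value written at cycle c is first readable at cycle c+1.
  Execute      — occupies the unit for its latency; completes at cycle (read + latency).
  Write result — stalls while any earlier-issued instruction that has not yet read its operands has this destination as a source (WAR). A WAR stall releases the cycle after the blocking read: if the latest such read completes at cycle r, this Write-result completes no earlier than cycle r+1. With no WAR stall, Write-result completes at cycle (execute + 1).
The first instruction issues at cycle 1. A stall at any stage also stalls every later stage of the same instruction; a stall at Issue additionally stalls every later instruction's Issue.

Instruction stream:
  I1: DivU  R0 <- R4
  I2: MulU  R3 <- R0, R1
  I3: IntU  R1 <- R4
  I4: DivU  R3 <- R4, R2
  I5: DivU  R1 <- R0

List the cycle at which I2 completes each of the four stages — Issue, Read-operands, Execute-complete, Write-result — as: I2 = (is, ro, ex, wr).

1) issue 1, read 2, done 9, write 10
2) issue 2, read 11, done 14, write 15  <RAW R0: wait I1 write@10>
3) issue 3, read 4, done 5, write 12  <WAR R1: wait I2 read@11>
4) issue 16, read 17, done 24, write 25  <WAW R3: wait I2 write@15>
5) issue 26, read 27, done 34, write 35  <struct: DivU busy until I4 writes@25>

I2 = (2, 11, 14, 15)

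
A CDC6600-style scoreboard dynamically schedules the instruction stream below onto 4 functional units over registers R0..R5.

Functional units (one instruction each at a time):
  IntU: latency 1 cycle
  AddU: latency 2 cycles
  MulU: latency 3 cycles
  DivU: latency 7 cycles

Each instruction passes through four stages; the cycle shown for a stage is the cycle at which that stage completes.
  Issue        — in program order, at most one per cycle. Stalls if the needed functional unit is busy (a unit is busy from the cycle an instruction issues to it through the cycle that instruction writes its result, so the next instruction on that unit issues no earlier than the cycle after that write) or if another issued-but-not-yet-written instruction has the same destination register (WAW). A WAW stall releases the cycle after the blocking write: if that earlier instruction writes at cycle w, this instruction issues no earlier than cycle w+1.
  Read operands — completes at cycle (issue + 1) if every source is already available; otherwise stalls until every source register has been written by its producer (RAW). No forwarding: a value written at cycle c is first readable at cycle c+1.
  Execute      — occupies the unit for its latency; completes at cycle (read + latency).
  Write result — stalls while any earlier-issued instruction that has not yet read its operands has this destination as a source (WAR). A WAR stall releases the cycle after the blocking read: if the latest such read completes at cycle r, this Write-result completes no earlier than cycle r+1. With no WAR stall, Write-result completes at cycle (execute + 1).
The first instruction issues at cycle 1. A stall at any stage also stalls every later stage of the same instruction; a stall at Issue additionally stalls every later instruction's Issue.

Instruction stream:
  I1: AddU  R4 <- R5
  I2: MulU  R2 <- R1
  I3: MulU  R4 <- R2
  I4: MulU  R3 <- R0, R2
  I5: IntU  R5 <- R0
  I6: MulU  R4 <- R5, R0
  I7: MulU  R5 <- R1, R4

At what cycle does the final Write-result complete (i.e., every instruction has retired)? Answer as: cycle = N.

cycle = 31

I1 -> (1, 2, 4, 5)
I2 -> (2, 3, 6, 7)
I3 -> (8, 9, 12, 13)  // struct: MulU busy until I2 writes@7
I4 -> (14, 15, 18, 19)  // struct: MulU busy until I3 writes@13
I5 -> (15, 16, 17, 18)
I6 -> (20, 21, 24, 25)  // struct: MulU busy until I4 writes@19
I7 -> (26, 27, 30, 31)  // struct: MulU busy until I6 writes@25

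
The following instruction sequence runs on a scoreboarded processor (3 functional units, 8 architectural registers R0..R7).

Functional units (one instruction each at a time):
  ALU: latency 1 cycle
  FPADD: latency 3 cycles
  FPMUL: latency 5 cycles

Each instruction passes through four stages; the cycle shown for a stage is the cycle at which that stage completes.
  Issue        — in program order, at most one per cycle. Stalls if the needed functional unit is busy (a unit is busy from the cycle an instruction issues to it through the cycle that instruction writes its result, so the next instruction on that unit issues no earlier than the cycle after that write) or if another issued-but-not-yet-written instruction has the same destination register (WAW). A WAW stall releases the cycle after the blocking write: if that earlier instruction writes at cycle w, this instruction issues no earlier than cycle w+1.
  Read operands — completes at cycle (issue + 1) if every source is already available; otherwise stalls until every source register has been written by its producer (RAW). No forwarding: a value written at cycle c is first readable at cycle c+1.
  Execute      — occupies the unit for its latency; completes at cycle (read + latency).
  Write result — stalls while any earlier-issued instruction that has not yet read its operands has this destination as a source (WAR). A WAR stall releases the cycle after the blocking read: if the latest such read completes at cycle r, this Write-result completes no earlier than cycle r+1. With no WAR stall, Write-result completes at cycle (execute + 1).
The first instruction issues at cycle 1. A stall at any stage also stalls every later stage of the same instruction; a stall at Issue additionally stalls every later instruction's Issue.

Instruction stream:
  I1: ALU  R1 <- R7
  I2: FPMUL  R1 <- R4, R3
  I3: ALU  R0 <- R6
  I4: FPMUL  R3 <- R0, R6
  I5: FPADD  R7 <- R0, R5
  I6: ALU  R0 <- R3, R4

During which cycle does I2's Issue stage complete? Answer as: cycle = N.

cycle = 5

c1: I1 issues→ALU
c2: I1 reads
c3: I1 exec-done
c4: I1 writes R1
c5: I2 issues→FPMUL
c6: I2 reads; I3 issues→ALU
c7: I3 reads
c8: I3 exec-done
c9: I3 writes R0
c11: I2 exec-done
c12: I2 writes R1
c13: I4 issues→FPMUL
c14: I4 reads; I5 issues→FPADD
c15: I5 reads; I6 issues→ALU
c18: I5 exec-done
c19: I4 exec-done; I5 writes R7
c20: I4 writes R3
c21: I6 reads
c22: I6 exec-done
c23: I6 writes R0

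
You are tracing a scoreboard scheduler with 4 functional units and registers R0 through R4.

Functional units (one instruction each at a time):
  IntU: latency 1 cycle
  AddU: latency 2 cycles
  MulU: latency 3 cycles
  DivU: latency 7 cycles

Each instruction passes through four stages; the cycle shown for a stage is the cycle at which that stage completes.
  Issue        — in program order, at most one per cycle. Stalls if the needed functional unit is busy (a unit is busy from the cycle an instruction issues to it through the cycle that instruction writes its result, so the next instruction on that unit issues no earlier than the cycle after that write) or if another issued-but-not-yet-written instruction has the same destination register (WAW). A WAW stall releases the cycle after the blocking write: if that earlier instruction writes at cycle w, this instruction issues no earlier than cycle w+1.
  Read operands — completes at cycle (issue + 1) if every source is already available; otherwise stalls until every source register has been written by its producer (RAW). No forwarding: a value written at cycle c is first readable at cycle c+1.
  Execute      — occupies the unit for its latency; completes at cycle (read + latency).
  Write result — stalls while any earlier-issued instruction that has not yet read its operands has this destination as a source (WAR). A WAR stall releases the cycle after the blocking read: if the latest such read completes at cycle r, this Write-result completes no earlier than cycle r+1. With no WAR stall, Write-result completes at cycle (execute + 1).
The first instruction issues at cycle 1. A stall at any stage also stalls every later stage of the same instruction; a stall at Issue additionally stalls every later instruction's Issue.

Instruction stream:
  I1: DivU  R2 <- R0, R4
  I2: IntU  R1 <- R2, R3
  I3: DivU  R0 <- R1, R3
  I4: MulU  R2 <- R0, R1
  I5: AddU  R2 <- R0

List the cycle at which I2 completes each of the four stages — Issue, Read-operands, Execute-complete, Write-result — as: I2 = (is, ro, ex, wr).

I2 = (2, 11, 12, 13)

[1] I1 dispatched to DivU
[2] I1 operands ready, I2 dispatched to IntU
[9] I1 complete
[10] R2←I1
[11] I2 operands ready, I3 dispatched to DivU
[12] I2 complete, I4 dispatched to MulU
[13] R1←I2
[14] I3 operands ready
[21] I3 complete
[22] R0←I3
[23] I4 operands ready
[26] I4 complete
[27] R2←I4
[28] I5 dispatched to AddU
[29] I5 operands ready
[31] I5 complete
[32] R2←I5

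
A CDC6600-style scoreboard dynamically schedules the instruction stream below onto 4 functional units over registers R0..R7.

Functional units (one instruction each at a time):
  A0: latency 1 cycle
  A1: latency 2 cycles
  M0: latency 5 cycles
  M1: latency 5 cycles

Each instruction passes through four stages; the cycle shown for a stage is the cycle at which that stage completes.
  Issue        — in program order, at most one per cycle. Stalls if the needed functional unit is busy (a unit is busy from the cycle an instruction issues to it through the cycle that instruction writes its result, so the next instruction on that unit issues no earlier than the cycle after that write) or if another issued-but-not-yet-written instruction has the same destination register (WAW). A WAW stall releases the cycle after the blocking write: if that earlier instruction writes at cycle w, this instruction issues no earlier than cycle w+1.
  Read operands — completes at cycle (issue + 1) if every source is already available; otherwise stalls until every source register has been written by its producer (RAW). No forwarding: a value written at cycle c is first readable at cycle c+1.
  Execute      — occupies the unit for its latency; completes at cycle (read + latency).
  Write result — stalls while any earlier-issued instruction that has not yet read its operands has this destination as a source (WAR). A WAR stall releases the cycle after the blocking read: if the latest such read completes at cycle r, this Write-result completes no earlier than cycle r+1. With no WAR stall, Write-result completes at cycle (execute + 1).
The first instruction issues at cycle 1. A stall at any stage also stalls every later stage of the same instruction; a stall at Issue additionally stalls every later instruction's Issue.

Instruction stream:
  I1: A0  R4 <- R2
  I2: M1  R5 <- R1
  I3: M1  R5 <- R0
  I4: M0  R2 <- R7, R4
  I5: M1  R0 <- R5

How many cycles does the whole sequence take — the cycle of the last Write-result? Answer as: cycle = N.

t=1  issue I1 (A0)
t=2  I1 read-ops | issue I2 (M1)
t=3  I1 finished on A0 | I2 read-ops
t=4  I1→R4
t=8  I2 finished on M1
t=9  I2→R5
t=10  issue I3 (M1)
t=11  I3 read-ops | issue I4 (M0)
t=12  I4 read-ops
t=16  I3 finished on M1
t=17  I3→R5 | I4 finished on M0
t=18  I4→R2 | issue I5 (M1)
t=19  I5 read-ops
t=24  I5 finished on M1
t=25  I5→R0

cycle = 25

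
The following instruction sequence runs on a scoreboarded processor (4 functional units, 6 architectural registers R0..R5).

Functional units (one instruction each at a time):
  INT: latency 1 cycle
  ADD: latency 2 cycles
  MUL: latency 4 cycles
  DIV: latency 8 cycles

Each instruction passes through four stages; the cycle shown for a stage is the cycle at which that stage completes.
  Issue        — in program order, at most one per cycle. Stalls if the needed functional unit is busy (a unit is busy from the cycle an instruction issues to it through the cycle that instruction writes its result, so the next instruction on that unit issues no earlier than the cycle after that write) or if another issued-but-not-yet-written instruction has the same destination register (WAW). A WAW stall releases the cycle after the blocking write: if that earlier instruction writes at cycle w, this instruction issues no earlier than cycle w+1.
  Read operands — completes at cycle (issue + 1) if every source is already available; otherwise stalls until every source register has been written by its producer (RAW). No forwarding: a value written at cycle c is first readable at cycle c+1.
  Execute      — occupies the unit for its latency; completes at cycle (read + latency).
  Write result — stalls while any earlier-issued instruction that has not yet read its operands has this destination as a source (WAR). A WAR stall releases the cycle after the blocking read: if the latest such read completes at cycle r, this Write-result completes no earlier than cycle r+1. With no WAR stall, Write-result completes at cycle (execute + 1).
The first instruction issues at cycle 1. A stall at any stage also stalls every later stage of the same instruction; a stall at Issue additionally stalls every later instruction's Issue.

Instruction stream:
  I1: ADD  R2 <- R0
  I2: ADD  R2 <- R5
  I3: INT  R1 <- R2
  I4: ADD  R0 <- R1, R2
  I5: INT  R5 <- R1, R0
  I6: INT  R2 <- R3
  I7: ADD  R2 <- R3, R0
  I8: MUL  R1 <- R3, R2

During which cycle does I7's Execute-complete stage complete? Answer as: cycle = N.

[I1] 1/2/4/5
[I2] 6/7/9/10  (struct: ADD busy until I1 writes@5)
[I3] 7/11/12/13  (RAW R2: wait I2 write@10)
[I4] 11/14/16/17  (struct: ADD busy until I2 writes@10; RAW R1: wait I3 write@13)
[I5] 14/18/19/20  (struct: INT busy until I3 writes@13; RAW R0: wait I4 write@17)
[I6] 21/22/23/24  (struct: INT busy until I5 writes@20)
[I7] 25/26/28/29  (WAW R2: wait I6 write@24)
[I8] 26/30/34/35  (RAW R2: wait I7 write@29)

cycle = 28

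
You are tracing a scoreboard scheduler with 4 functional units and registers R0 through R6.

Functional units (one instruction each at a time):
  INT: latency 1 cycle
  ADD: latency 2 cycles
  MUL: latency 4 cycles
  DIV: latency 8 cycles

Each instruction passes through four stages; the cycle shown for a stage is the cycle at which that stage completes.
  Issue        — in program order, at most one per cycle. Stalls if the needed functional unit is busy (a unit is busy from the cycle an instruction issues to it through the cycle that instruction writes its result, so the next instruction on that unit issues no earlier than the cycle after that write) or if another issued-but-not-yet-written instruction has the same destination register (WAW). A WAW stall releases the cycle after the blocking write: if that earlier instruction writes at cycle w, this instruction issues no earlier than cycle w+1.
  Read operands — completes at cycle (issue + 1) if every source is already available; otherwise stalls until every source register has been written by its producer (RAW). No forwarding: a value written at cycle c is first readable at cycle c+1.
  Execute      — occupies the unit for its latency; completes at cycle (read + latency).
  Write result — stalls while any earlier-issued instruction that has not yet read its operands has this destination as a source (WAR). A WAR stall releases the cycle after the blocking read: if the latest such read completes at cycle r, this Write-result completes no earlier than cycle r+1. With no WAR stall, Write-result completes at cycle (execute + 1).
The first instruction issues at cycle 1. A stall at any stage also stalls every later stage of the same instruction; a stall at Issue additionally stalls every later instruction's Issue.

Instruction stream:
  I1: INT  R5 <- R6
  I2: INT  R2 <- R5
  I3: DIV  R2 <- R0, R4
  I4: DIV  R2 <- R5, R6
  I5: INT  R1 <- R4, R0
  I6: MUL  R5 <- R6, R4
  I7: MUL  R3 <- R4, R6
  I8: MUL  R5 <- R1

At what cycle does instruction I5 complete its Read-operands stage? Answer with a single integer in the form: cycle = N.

I1: IS=1 RO=2 EX=3 WR=4
I2: IS=5 RO=6 EX=7 WR=8  [struct: INT busy until I1 writes@4]
I3: IS=9 RO=10 EX=18 WR=19  [WAW R2: wait I2 write@8]
I4: IS=20 RO=21 EX=29 WR=30  [struct: DIV busy until I3 writes@19]
I5: IS=21 RO=22 EX=23 WR=24
I6: IS=22 RO=23 EX=27 WR=28
I7: IS=29 RO=30 EX=34 WR=35  [struct: MUL busy until I6 writes@28]
I8: IS=36 RO=37 EX=41 WR=42  [struct: MUL busy until I7 writes@35]

cycle = 22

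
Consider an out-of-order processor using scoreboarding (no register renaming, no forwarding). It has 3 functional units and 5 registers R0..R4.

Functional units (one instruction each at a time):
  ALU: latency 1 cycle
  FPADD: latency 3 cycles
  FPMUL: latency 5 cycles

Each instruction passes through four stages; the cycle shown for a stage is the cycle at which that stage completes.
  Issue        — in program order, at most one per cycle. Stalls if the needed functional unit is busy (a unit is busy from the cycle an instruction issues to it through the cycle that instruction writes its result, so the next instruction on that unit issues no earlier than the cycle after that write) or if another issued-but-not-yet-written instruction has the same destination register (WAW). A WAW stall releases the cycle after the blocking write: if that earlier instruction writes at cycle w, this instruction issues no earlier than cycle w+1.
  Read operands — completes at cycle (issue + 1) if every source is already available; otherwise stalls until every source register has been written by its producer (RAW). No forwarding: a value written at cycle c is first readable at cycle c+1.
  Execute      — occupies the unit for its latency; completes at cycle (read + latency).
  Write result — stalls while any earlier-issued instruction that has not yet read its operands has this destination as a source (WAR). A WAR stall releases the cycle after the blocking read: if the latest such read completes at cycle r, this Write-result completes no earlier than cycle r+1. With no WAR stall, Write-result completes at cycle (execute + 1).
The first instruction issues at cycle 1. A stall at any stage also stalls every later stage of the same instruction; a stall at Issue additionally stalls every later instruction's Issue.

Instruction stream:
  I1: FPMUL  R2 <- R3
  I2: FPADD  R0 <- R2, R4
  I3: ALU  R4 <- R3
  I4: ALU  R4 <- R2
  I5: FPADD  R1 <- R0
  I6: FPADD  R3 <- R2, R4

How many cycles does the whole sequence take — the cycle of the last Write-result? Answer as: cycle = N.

[I1] 1/2/7/8
[I2] 2/9/12/13  (RAW R2: wait I1 write@8)
[I3] 3/4/5/10  (WAR R4: wait I2 read@9)
[I4] 11/12/13/14  (struct: ALU busy until I3 writes@10)
[I5] 14/15/18/19  (struct: FPADD busy until I2 writes@13)
[I6] 20/21/24/25  (struct: FPADD busy until I5 writes@19)

cycle = 25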